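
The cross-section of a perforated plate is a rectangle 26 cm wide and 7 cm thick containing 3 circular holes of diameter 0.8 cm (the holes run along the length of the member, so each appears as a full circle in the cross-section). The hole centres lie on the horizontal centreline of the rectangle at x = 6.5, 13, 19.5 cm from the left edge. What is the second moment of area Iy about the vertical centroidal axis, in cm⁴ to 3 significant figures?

Iy ≈ 1.02 × 10⁴ cm⁴

Split into non-overlapping primitives; take the origin at the lower-left of the bounding box.
Plate: 26 × 7, A = 182 cm², x = 13 cm, Ī = 10 253 cm⁴.
Hole 1 (subtracted): ⌀0.8, A = 0.50265 cm², x = 6.5 cm, Ī = 0.020106 cm⁴.
Hole 2 (subtracted): ⌀0.8, A = 0.50265 cm², x = 13 cm, Ī = 0.020106 cm⁴.
Hole 3 (subtracted): ⌀0.8, A = 0.50265 cm², x = 19.5 cm, Ī = 0.020106 cm⁴.
By symmetry the centroid is at mid-width, x̄ = 13 cm.
Transfer each piece to the vertical centroidal axis using Ī + A·d² with d = x − 13:
  plate: d = 0 cm → contributes +10 253 cm⁴
  hole 1: d = -6.5 cm → contributes −21.257 cm⁴
  hole 2: d = 0 cm → contributes −0.020106 cm⁴
  hole 3: d = 6.5 cm → contributes −21.257 cm⁴
Total I = 10 210 cm⁴.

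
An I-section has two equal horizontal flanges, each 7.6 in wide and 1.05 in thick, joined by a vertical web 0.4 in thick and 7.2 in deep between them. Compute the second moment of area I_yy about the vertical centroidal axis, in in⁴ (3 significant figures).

Split into non-overlapping primitives; take the origin at the lower-left of the bounding box.
Bottom flange: 7.6 × 1.05, A = 7.98 in², x = 3.8 in, Ī = 38.41 in⁴.
Web: 0.4 × 7.2, A = 2.88 in², x = 3.8 in, Ī = 0.0384 in⁴.
Top flange: 7.6 × 1.05, A = 7.98 in², x = 3.8 in, Ī = 38.41 in⁴.
By symmetry the centroid is at mid-width, x̄ = 3.8 in.
All pieces are centred on the vertical centroidal axis, so I = ΣĪ = 76.859 in⁴.

I_yy ≈ 76.9 in⁴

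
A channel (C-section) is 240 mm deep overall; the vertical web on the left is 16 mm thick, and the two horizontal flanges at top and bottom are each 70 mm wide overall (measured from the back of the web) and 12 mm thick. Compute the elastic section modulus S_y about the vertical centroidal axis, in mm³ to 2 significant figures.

S_y ≈ 3.0 × 10⁴ mm³

Break the section into simple shapes (no overlaps), measuring from the bottom-left corner of the bounding box.
Web: 16 × 240, A = 3 840 mm², x = 8 mm, Ī = 81 920 mm⁴.
Top flange (beyond web): 54 × 12, A = 648 mm², x = 43 mm, Ī = 157 464 mm⁴.
Bottom flange (beyond web): 54 × 12, A = 648 mm², x = 43 mm, Ī = 157 464 mm⁴.
Centroid: x̄ = ΣA·x / ΣA = 16.83 mm.
Transfer each piece to the vertical centroidal axis using Ī + A·d² with d = x − 16.83:
  web: d = -8.832 mm → contributes +381 441 mm⁴
  top flange (beyond web): d = 26.17 mm → contributes +601 199 mm⁴
  bottom flange (beyond web): d = 26.17 mm → contributes +601 199 mm⁴
Total I = 1 583 839 mm⁴.
Extreme fibre distance c = 53.17 mm; S = I/c = 29 789 mm³.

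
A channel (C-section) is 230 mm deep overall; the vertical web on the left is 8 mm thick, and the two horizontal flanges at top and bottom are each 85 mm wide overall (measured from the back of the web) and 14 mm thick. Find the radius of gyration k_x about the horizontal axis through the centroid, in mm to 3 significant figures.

k_x ≈ 91.3 mm

Break the section into simple shapes (no overlaps), measuring from the bottom-left corner of the bounding box.
Web: 8 × 230, A = 1 840 mm², y = 115 mm, Ī = 8 111 333 mm⁴.
Top flange (beyond web): 77 × 14, A = 1 078 mm², y = 223 mm, Ī = 17 607 mm⁴.
Bottom flange (beyond web): 77 × 14, A = 1 078 mm², y = 7 mm, Ī = 17 607 mm⁴.
By symmetry the centroid is at mid-height, ȳ = 115 mm.
Transfer each piece to the horizontal axis through the centroid using Ī + A·d² with d = y − 115:
  web: d = 0 mm → contributes +8 111 333 mm⁴
  top flange (beyond web): d = 108 mm → contributes +12 591 399 mm⁴
  bottom flange (beyond web): d = -108 mm → contributes +12 591 399 mm⁴
Total I = 33 294 132 mm⁴.
Radius of gyration: k = √(I/A) = √(33 294 132 / 3 996) = 91.279 mm.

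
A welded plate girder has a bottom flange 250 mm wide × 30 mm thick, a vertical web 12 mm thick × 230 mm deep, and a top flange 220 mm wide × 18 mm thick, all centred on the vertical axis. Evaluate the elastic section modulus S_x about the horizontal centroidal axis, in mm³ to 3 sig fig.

S_x ≈ 1.10 × 10⁶ mm³

Decompose the section into non-overlapping parts with the origin at the bottom-left of its bounding rectangle.
Bottom plate: 250 × 30, A = 7 500 mm², y = 15 mm, Ī = 562 500 mm⁴.
Web plate: 12 × 230, A = 2 760 mm², y = 145 mm, Ī = 12 167 000 mm⁴.
Top plate: 220 × 18, A = 3 960 mm², y = 269 mm, Ī = 106 920 mm⁴.
Centroid: ȳ = ΣA·y / ΣA = 110.97 mm.
Transfer each piece to the horizontal centroidal axis using Ī + A·d² with d = y − 110.97:
  bottom plate: d = -95.966 mm → contributes +69 633 901 mm⁴
  web plate: d = 34.034 mm → contributes +15 363 898 mm⁴
  top plate: d = 158.03 mm → contributes +99 006 605 mm⁴
Total I = 184 004 404 mm⁴.
Extreme fibre distance c = 167.03 mm; S = I/c = 1 101 600 mm³.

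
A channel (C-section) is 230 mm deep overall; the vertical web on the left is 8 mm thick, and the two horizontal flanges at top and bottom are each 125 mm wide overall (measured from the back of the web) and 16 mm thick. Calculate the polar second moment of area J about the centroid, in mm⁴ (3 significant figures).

Split into non-overlapping primitives; take the origin at the lower-left of the bounding box.
Web: 8 × 230, A = 1 840 mm², y = 115 mm, Ī = 8 111 333 mm⁴.
Top flange (beyond web): 117 × 16, A = 1 872 mm², y = 222 mm, Ī = 39 936 mm⁴.
Bottom flange (beyond web): 117 × 16, A = 1 872 mm², y = 8 mm, Ī = 39 936 mm⁴.
By symmetry the centroid is at mid-height, ȳ = 115 mm.
Transfer each piece to the centroidal x-axis using Ī + A·d² with d = y − 115:
  web: d = 0 mm → contributes +8 111 333 mm⁴
  top flange (beyond web): d = 107 mm → contributes +21 472 464 mm⁴
  bottom flange (beyond web): d = -107 mm → contributes +21 472 464 mm⁴
Total I = 51 056 261 mm⁴.
For the y-axis: x̄ = 45.905 mm.
Repeating about the centroidal y-axis gives I_y = 9 099 907 mm⁴.
Polar second moment: J = I_x + I_y = 60 156 169 mm⁴.

J ≈ 6.02 × 10⁷ mm⁴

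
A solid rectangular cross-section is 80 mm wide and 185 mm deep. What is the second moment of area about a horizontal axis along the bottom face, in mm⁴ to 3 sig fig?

I_base ≈ 1.69 × 10⁸ mm⁴

The section: 80 × 185, A = 14 800 mm², y = 92.5 mm, Ī = 42 210 833 mm⁴.
Transfer it to a horizontal axis along the bottom face using Ī + A·d² with d = y − 0:
  the section: d = 92.5 mm → contributes +168 843 333 mm⁴
Total I = 168 843 333 mm⁴.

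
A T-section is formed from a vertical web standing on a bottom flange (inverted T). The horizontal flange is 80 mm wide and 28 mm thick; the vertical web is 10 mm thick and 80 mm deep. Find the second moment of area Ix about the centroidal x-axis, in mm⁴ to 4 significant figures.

Ix ≈ 2.292 × 10⁶ mm⁴

Decompose the section into non-overlapping parts with the origin at the bottom-left of its bounding rectangle.
Flange: 80 × 28, A = 2 240 mm², y = 14 mm, Ī = 146 347 mm⁴.
Web: 10 × 80, A = 800 mm², y = 68 mm, Ī = 426 667 mm⁴.
Centroid: ȳ = ΣA·y / ΣA = 28.2105 mm.
Transfer each piece to the centroidal x-axis using Ī + A·d² with d = y − 28.2105:
  flange: d = -14.2105 mm → contributes +598 690 mm⁴
  web: d = 39.7895 mm → contributes +1 693 228 mm⁴
Total I = 2 291 919 mm⁴.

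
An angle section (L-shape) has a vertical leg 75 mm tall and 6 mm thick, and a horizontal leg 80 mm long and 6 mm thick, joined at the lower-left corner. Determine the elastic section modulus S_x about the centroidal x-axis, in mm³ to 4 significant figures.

Treat the section as a set of non-overlapping primitives; coordinates are from the bounding-box lower-left.
Vertical leg: 6 × 75, A = 450 mm², y = 37.5 mm, Ī = 210 938 mm⁴.
Horizontal leg (remainder): 74 × 6, A = 444 mm², y = 3 mm, Ī = 1 332 mm⁴.
Centroid: ȳ = ΣA·y / ΣA = 20.3658 mm.
Transfer each piece to the centroidal x-axis using Ī + A·d² with d = y − 20.3658:
  vertical leg: d = 17.1342 mm → contributes +343 049 mm⁴
  horizontal leg (remainder): d = -17.3658 mm → contributes +135 229 mm⁴
Total I = 478 278 mm⁴.
Extreme fibre distance c = 54.6342 mm; S = I/c = 8754.19 mm³.

S_x ≈ 8754 mm³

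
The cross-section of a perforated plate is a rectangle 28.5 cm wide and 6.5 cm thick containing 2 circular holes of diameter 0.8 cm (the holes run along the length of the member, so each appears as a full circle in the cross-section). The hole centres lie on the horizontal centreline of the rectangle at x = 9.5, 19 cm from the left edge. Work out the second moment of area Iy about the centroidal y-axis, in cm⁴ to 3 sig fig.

Treat the section as a set of non-overlapping primitives; coordinates are from the bounding-box lower-left.
Plate: 28.5 × 6.5, A = 185.25 cm², x = 14.25 cm, Ī = 12 539 cm⁴.
Hole 1 (subtracted): ⌀0.8, A = 0.50265 cm², x = 9.5 cm, Ī = 0.020106 cm⁴.
Hole 2 (subtracted): ⌀0.8, A = 0.50265 cm², x = 19 cm, Ī = 0.020106 cm⁴.
By symmetry the centroid is at mid-width, x̄ = 14.25 cm.
Transfer each piece to the centroidal y-axis using Ī + A·d² with d = x − 14.25:
  plate: d = 0 cm → contributes +12 539 cm⁴
  hole 1: d = -4.75 cm → contributes −11.361 cm⁴
  hole 2: d = 4.75 cm → contributes −11.361 cm⁴
Total I = 12 516 cm⁴.

Iy ≈ 1.25 × 10⁴ cm⁴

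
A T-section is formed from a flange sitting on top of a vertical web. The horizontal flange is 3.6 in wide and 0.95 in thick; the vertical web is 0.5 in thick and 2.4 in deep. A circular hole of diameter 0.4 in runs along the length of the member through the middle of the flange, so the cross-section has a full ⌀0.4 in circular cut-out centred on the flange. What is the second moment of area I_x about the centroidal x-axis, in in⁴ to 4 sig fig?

Treat the section as a set of non-overlapping primitives; coordinates are from the bounding-box lower-left.
Flange: 3.6 × 0.95, A = 3.42 in², y = 2.875 in, Ī = 0.257213 in⁴.
Web: 0.5 × 2.4, A = 1.2 in², y = 1.2 in, Ī = 0.576 in⁴.
Hole (subtracted): ⌀0.4, A = 0.125664 in², y = 2.875 in, Ī = 0.00125664 in⁴.
Centroid: ȳ = ΣA·y / ΣA = 2.42777 in.
Transfer each piece to the centroidal x-axis using Ī + A·d² with d = y − 2.42777:
  flange: d = 0.44723 in → contributes +0.941261 in⁴
  web: d = -1.22777 in → contributes +2.3849 in⁴
  hole: d = 0.44723 in → contributes −0.0263912 in⁴
Total I = 3.29977 in⁴.

I_x ≈ 3.300 in⁴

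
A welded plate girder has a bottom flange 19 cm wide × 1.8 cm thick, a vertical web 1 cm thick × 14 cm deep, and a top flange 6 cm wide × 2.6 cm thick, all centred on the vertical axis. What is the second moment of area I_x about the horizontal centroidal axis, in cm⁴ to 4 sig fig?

Break the section into simple shapes (no overlaps), measuring from the bottom-left corner of the bounding box.
Bottom plate: 19 × 1.8, A = 34.2 cm², y = 0.9 cm, Ī = 9.234 cm⁴.
Web plate: 1 × 14, A = 14 cm², y = 8.8 cm, Ī = 228.667 cm⁴.
Top plate: 6 × 2.6, A = 15.6 cm², y = 17.1 cm, Ī = 8.788 cm⁴.
Centroid: ȳ = ΣA·y / ΣA = 6.59467 cm.
Transfer each piece to the horizontal centroidal axis using Ī + A·d² with d = y − 6.59467:
  bottom plate: d = -5.69467 cm → contributes +1118.32 cm⁴
  web plate: d = 2.20533 cm → contributes +296.755 cm⁴
  top plate: d = 10.5053 cm → contributes +1730.43 cm⁴
Total I = 3145.5 cm⁴.

I_x ≈ 3146 cm⁴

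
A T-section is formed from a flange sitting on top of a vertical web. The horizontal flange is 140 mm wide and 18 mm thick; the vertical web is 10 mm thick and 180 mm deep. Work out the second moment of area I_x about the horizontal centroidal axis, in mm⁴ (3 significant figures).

I_x ≈ 1.52 × 10⁷ mm⁴

Treat the section as a set of non-overlapping primitives; coordinates are from the bounding-box lower-left.
Flange: 140 × 18, A = 2 520 mm², y = 189 mm, Ī = 68 040 mm⁴.
Web: 10 × 180, A = 1 800 mm², y = 90 mm, Ī = 4 860 000 mm⁴.
Centroid: ȳ = ΣA·y / ΣA = 147.75 mm.
Transfer each piece to the horizontal centroidal axis using Ī + A·d² with d = y − 147.75:
  flange: d = 41.25 mm → contributes +4 355 978 mm⁴
  web: d = -57.75 mm → contributes +10 863 113 mm⁴
Total I = 15 219 090 mm⁴.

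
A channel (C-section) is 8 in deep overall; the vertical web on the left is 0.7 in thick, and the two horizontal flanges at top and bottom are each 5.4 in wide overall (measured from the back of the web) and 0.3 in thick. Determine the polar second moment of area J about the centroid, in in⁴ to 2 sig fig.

Break the section into simple shapes (no overlaps), measuring from the bottom-left corner of the bounding box.
Web: 0.7 × 8, A = 5.6 in², y = 4 in, Ī = 29.87 in⁴.
Top flange (beyond web): 4.7 × 0.3, A = 1.41 in², y = 7.85 in, Ī = 0.01058 in⁴.
Bottom flange (beyond web): 4.7 × 0.3, A = 1.41 in², y = 0.15 in, Ī = 0.01058 in⁴.
By symmetry the centroid is at mid-height, ȳ = 4 in.
Transfer each piece to the centroidal x-axis using Ī + A·d² with d = y − 4:
  web: d = 0 in → contributes +29.87 in⁴
  top flange (beyond web): d = 3.85 in → contributes +20.91 in⁴
  bottom flange (beyond web): d = -3.85 in → contributes +20.91 in⁴
Total I = 71.69 in⁴.
For the y-axis: x̄ = 1.254 in.
Repeating about the centroidal y-axis gives I_y = 19.09 in⁴.
Polar second moment: J = I_x + I_y = 90.78 in⁴.

J ≈ 91 in⁴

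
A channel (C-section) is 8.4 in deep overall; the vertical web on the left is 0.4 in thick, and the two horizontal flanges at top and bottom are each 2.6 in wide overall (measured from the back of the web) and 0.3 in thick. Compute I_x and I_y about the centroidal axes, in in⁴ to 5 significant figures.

I_x ≈ 41.418 in⁴, I_y ≈ 2.1788 in⁴

Decompose the section into non-overlapping parts with the origin at the bottom-left of its bounding rectangle.
Web: 0.4 × 8.4, A = 3.36 in², y = 4.2 in, Ī = 19.7568 in⁴.
Top flange (beyond web): 2.2 × 0.3, A = 0.66 in², y = 8.25 in, Ī = 0.00495 in⁴.
Bottom flange (beyond web): 2.2 × 0.3, A = 0.66 in², y = 0.15 in, Ī = 0.00495 in⁴.
By symmetry the centroid is at mid-height, ȳ = 4.2 in.
Transfer each piece to the centroidal x-axis using Ī + A·d² with d = y − 4.2:
  web: d = 0 in → contributes +19.7568 in⁴
  top flange (beyond web): d = 4.05 in → contributes +10.8306 in⁴
  bottom flange (beyond web): d = -4.05 in → contributes +10.8306 in⁴
Total I = 41.418 in⁴.
For the y-axis: x̄ = 0.5666667 in.
Repeating about the centroidal y-axis gives I_y = 2.1788 in⁴.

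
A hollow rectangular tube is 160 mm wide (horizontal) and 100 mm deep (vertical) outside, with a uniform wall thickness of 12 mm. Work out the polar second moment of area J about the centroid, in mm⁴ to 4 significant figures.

Break the section into simple shapes (no overlaps), measuring from the bottom-left corner of the bounding box.
Outer rectangle: 160 × 100, A = 16 000 mm², y = 50 mm, Ī = 13 333 333 mm⁴.
Inner void (subtracted): 136 × 76, A = 10 336 mm², y = 50 mm, Ī = 4 975 061 mm⁴.
By symmetry the centroid is at mid-height, ȳ = 50 mm.
All pieces are centred on the centroidal x-axis, so I = ΣĪ (holes subtracted) = 8 358 272 mm⁴.
Repeating about the centroidal y-axis gives I_y = 18 202 112 mm⁴.
Polar second moment: J = I_x + I_y = 26 560 384 mm⁴.

J ≈ 2.656 × 10⁷ mm⁴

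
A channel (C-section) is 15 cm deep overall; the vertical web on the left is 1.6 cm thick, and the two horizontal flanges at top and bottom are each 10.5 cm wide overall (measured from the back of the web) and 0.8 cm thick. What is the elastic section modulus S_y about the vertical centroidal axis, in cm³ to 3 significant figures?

Decompose the section into non-overlapping parts with the origin at the bottom-left of its bounding rectangle.
Web: 1.6 × 15, A = 24 cm², x = 0.8 cm, Ī = 5.12 cm⁴.
Top flange (beyond web): 8.9 × 0.8, A = 7.12 cm², x = 6.05 cm, Ī = 46.998 cm⁴.
Bottom flange (beyond web): 8.9 × 0.8, A = 7.12 cm², x = 6.05 cm, Ī = 46.998 cm⁴.
Centroid: x̄ = ΣA·x / ΣA = 2.755 cm.
Transfer each piece to the vertical centroidal axis using Ī + A·d² with d = x − 2.755:
  web: d = -1.955 cm → contributes +96.851 cm⁴
  top flange (beyond web): d = 3.295 cm → contributes +124.3 cm⁴
  bottom flange (beyond web): d = 3.295 cm → contributes +124.3 cm⁴
Total I = 345.45 cm⁴.
Extreme fibre distance c = 7.745 cm; S = I/c = 44.603 cm³.

S_y ≈ 44.6 cm³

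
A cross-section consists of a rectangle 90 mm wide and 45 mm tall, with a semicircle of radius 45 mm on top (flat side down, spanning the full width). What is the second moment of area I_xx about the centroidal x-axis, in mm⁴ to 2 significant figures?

I_xx ≈ 4.2 × 10⁶ mm⁴

Treat the section as a set of non-overlapping primitives; coordinates are from the bounding-box lower-left.
Rectangular body: 90 × 45, A = 4 050 mm², y = 22.5 mm, Ī = 683 438 mm⁴.
Semicircular cap: semicircle r = 45, A = 3 181 mm², y = 64.1 mm, Ī = 450 072 mm⁴.
Centroid: ȳ = ΣA·y / ΣA = 40.8 mm.
Transfer each piece to the centroidal x-axis using Ī + A·d² with d = y − 40.8:
  rectangular body: d = -18.3 mm → contributes +2 039 632 mm⁴
  semicircular cap: d = 23.3 mm → contributes +2 176 832 mm⁴
Total I = 4 216 464 mm⁴.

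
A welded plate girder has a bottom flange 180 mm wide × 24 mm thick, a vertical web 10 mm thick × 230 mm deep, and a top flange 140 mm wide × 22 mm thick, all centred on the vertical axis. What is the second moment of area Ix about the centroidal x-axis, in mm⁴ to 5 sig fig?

Ix ≈ 1.2639 × 10⁸ mm⁴

Treat the section as a set of non-overlapping primitives; coordinates are from the bounding-box lower-left.
Bottom plate: 180 × 24, A = 4 320 mm², y = 12 mm, Ī = 207 360 mm⁴.
Web plate: 10 × 230, A = 2 300 mm², y = 139 mm, Ī = 10 139 167 mm⁴.
Top plate: 140 × 22, A = 3 080 mm², y = 265 mm, Ī = 124226.7 mm⁴.
Centroid: ȳ = ΣA·y / ΣA = 122.4474 mm.
Transfer each piece to the centroidal x-axis using Ī + A·d² with d = y − 122.4474:
  bottom plate: d = -110.4474 mm → contributes +52 905 455 mm⁴
  web plate: d = 16.55258 mm → contributes +10 769 339 mm⁴
  top plate: d = 142.5526 mm → contributes +62 713 638 mm⁴
Total I = 126 388 432 mm⁴.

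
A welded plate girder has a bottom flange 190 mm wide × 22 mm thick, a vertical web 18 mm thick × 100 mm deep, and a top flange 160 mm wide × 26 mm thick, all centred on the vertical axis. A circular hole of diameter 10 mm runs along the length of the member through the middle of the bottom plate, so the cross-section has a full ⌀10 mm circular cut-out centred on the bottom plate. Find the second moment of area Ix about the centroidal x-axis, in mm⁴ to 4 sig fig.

Ix ≈ 3.366 × 10⁷ mm⁴

Treat the section as a set of non-overlapping primitives; coordinates are from the bounding-box lower-left.
Bottom plate: 190 × 22, A = 4 180 mm², y = 11 mm, Ī = 168 593 mm⁴.
Web plate: 18 × 100, A = 1 800 mm², y = 72 mm, Ī = 1 500 000 mm⁴.
Top plate: 160 × 26, A = 4 160 mm², y = 135 mm, Ī = 234 347 mm⁴.
Hole (subtracted): ⌀10, A = 78.5398 mm², y = 11 mm, Ī = 490.874 mm⁴.
Centroid: ȳ = ΣA·y / ΣA = 73.1818 mm.
Transfer each piece to the centroidal x-axis using Ī + A·d² with d = y − 73.1818:
  bottom plate: d = -62.1818 mm → contributes +16 330 897 mm⁴
  web plate: d = -1.18183 mm → contributes +1 502 514 mm⁴
  top plate: d = 61.8182 mm → contributes +16 131 729 mm⁴
  hole: d = -62.1818 mm → contributes −304 171 mm⁴
Total I = 33 660 969 mm⁴.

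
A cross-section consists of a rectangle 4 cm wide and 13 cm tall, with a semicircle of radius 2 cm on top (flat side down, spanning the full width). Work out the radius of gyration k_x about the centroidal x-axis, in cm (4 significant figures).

k_x ≈ 4.218 cm

Decompose the section into non-overlapping parts with the origin at the bottom-left of its bounding rectangle.
Rectangular body: 4 × 13, A = 52 cm², y = 6.5 cm, Ī = 732.333 cm⁴.
Semicircular cap: semicircle r = 2, A = 6.28319 cm², y = 13.8488 cm, Ī = 1.75611 cm⁴.
Centroid: ȳ = ΣA·y / ΣA = 7.29224 cm.
Transfer each piece to the centroidal x-axis using Ī + A·d² with d = y − 7.29224:
  rectangular body: d = -0.792236 cm → contributes +764.971 cm⁴
  semicircular cap: d = 6.55659 cm → contributes +271.863 cm⁴
Total I = 1036.83 cm⁴.
Radius of gyration: k = √(I/A) = √(1036.83 / 58.2832) = 4.21777 cm.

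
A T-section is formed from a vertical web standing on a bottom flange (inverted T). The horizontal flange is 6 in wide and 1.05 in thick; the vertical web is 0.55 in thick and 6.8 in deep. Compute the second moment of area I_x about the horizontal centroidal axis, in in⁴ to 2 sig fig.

Decompose the section into non-overlapping parts with the origin at the bottom-left of its bounding rectangle.
Flange: 6 × 1.05, A = 6.3 in², y = 0.525 in, Ī = 0.5788 in⁴.
Web: 0.55 × 6.8, A = 3.74 in², y = 4.45 in, Ī = 14.41 in⁴.
Centroid: ȳ = ΣA·y / ΣA = 1.987 in.
Transfer each piece to the horizontal centroidal axis using Ī + A·d² with d = y − 1.987:
  flange: d = -1.462 in → contributes +14.05 in⁴
  web: d = 2.463 in → contributes +37.1 in⁴
Total I = 51.14 in⁴.

I_x ≈ 51 in⁴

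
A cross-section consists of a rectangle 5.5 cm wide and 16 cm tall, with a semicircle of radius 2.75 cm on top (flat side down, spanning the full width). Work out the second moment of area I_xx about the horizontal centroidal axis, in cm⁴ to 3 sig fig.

Break the section into simple shapes (no overlaps), measuring from the bottom-left corner of the bounding box.
Rectangular body: 5.5 × 16, A = 88 cm², y = 8 cm, Ī = 1877.3 cm⁴.
Semicircular cap: semicircle r = 2.75, A = 11.879 cm², y = 17.167 cm, Ī = 6.2772 cm⁴.
Centroid: ȳ = ΣA·y / ΣA = 9.0903 cm.
Transfer each piece to the horizontal centroidal axis using Ī + A·d² with d = y − 9.0903:
  rectangular body: d = -1.0903 cm → contributes +1981.9 cm⁴
  semicircular cap: d = 8.0768 cm → contributes +781.22 cm⁴
Total I = 2763.2 cm⁴.

I_xx ≈ 2760 cm⁴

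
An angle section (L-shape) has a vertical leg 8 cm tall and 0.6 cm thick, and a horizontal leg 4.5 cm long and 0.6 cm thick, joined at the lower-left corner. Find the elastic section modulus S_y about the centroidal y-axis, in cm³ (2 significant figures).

S_y ≈ 3.2 cm³

Decompose the section into non-overlapping parts with the origin at the bottom-left of its bounding rectangle.
Vertical leg: 0.6 × 8, A = 4.8 cm², x = 0.3 cm, Ī = 0.144 cm⁴.
Horizontal leg (remainder): 3.9 × 0.6, A = 2.34 cm², x = 2.55 cm, Ī = 2.966 cm⁴.
Centroid: x̄ = ΣA·x / ΣA = 1.037 cm.
Transfer each piece to the centroidal y-axis using Ī + A·d² with d = x − 1.037:
  vertical leg: d = -0.7374 cm → contributes +2.754 cm⁴
  horizontal leg (remainder): d = 1.513 cm → contributes +8.32 cm⁴
Total I = 11.07 cm⁴.
Extreme fibre distance c = 3.463 cm; S = I/c = 3.198 cm³.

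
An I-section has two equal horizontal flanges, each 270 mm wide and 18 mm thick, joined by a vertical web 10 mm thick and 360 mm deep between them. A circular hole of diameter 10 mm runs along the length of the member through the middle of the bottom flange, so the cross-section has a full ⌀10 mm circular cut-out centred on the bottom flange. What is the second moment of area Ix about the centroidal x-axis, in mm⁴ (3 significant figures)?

Split into non-overlapping primitives; take the origin at the lower-left of the bounding box.
Bottom flange: 270 × 18, A = 4 860 mm², y = 9 mm, Ī = 131 220 mm⁴.
Web: 10 × 360, A = 3 600 mm², y = 198 mm, Ī = 38 880 000 mm⁴.
Top flange: 270 × 18, A = 4 860 mm², y = 387 mm, Ī = 131 220 mm⁴.
Hole (subtracted): ⌀10, A = 78.54 mm², y = 9 mm, Ī = 490.87 mm⁴.
Centroid: ȳ = ΣA·y / ΣA = 199.12 mm.
Transfer each piece to the centroidal x-axis using Ī + A·d² with d = y − 199.12:
  bottom flange: d = -190.12 mm → contributes +175 800 803 mm⁴
  web: d = -1.121 mm → contributes +38 884 524 mm⁴
  top flange: d = 187.88 mm → contributes +171 681 973 mm⁴
  hole: d = -190.12 mm → contributes −2 839 391 mm⁴
Total I = 383 527 908 mm⁴.

Ix ≈ 3.84 × 10⁸ mm⁴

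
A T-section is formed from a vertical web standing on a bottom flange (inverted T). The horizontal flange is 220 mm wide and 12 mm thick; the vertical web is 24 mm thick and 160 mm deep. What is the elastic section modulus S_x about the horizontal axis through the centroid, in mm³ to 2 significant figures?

Break the section into simple shapes (no overlaps), measuring from the bottom-left corner of the bounding box.
Flange: 220 × 12, A = 2 640 mm², y = 6 mm, Ī = 31 680 mm⁴.
Web: 24 × 160, A = 3 840 mm², y = 92 mm, Ī = 8 192 000 mm⁴.
Centroid: ȳ = ΣA·y / ΣA = 56.96 mm.
Transfer each piece to the horizontal axis through the centroid using Ī + A·d² with d = y − 56.96:
  flange: d = -50.96 mm → contributes +6 888 350 mm⁴
  web: d = 35.04 mm → contributes +12 905 961 mm⁴
Total I = 19 794 311 mm⁴.
Extreme fibre distance c = 115 mm; S = I/c = 172 069 mm³.

S_x ≈ 1.7 × 10⁵ mm³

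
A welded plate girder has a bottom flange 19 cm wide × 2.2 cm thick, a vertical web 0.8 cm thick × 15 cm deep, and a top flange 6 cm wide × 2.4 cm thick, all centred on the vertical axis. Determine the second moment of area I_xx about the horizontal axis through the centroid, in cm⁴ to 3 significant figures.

I_xx ≈ 3630 cm⁴

Break the section into simple shapes (no overlaps), measuring from the bottom-left corner of the bounding box.
Bottom plate: 19 × 2.2, A = 41.8 cm², y = 1.1 cm, Ī = 16.859 cm⁴.
Web plate: 0.8 × 15, A = 12 cm², y = 9.7 cm, Ī = 225 cm⁴.
Top plate: 6 × 2.4, A = 14.4 cm², y = 18.4 cm, Ī = 6.912 cm⁴.
Centroid: ȳ = ΣA·y / ΣA = 6.266 cm.
Transfer each piece to the horizontal axis through the centroid using Ī + A·d² with d = y − 6.266:
  bottom plate: d = -5.166 cm → contributes +1132.4 cm⁴
  web plate: d = 3.434 cm → contributes +366.51 cm⁴
  top plate: d = 12.134 cm → contributes +2127.1 cm⁴
Total I = 3 626 cm⁴.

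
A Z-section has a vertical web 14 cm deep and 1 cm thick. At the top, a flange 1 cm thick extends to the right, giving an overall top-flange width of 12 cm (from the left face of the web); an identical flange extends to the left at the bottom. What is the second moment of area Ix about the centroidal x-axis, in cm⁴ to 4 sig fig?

Treat the section as a set of non-overlapping primitives; coordinates are from the bounding-box lower-left.
Web: 1 × 14, A = 14 cm², y = 7 cm, Ī = 228.667 cm⁴.
Top flange (beyond web): 11 × 1, A = 11 cm², y = 13.5 cm, Ī = 0.916667 cm⁴.
Bottom flange (beyond web): 11 × 1, A = 11 cm², y = 0.5 cm, Ī = 0.916667 cm⁴.
Centroid: ȳ = ΣA·y / ΣA = 7 cm.
Transfer each piece to the centroidal x-axis using Ī + A·d² with d = y − 7:
  web: d = 0 cm → contributes +228.667 cm⁴
  top flange (beyond web): d = 6.5 cm → contributes +465.667 cm⁴
  bottom flange (beyond web): d = -6.5 cm → contributes +465.667 cm⁴
Total I = 1 160 cm⁴.

Ix ≈ 1160 cm⁴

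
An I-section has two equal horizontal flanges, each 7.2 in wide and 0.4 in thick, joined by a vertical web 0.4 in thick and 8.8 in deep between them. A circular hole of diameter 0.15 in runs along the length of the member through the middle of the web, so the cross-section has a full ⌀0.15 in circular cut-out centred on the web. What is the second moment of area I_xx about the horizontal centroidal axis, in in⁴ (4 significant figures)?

Split into non-overlapping primitives; take the origin at the lower-left of the bounding box.
Bottom flange: 7.2 × 0.4, A = 2.88 in², y = 0.2 in, Ī = 0.0384 in⁴.
Web: 0.4 × 8.8, A = 3.52 in², y = 4.8 in, Ī = 22.7157 in⁴.
Top flange: 7.2 × 0.4, A = 2.88 in², y = 9.4 in, Ī = 0.0384 in⁴.
Hole (subtracted): ⌀0.15, A = 0.0176715 in², y = 4.8 in, Ī = 0.0000248505 in⁴.
By symmetry the centroid is at mid-height, ȳ = 4.8 in.
Transfer each piece to the horizontal centroidal axis using Ī + A·d² with d = y − 4.8:
  bottom flange: d = -4.6 in → contributes +60.9792 in⁴
  web: d = 0 in → contributes +22.7157 in⁴
  top flange: d = 4.6 in → contributes +60.9792 in⁴
  hole: d = 0 in → contributes −0.0000248505 in⁴
Total I = 144.674 in⁴.

I_xx ≈ 144.7 in⁴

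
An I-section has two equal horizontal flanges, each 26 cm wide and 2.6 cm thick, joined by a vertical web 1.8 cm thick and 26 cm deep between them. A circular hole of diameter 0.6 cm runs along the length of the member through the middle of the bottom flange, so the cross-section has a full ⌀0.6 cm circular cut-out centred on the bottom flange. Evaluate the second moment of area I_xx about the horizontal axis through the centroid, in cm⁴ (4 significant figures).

I_xx ≈ 3.030 × 10⁴ cm⁴

Split into non-overlapping primitives; take the origin at the lower-left of the bounding box.
Bottom flange: 26 × 2.6, A = 67.6 cm², y = 1.3 cm, Ī = 38.0813 cm⁴.
Web: 1.8 × 26, A = 46.8 cm², y = 15.6 cm, Ī = 2636.4 cm⁴.
Top flange: 26 × 2.6, A = 67.6 cm², y = 29.9 cm, Ī = 38.0813 cm⁴.
Hole (subtracted): ⌀0.6, A = 0.282743 cm², y = 1.3 cm, Ī = 0.00636173 cm⁴.
Centroid: ȳ = ΣA·y / ΣA = 15.6223 cm.
Transfer each piece to the horizontal axis through the centroid using Ī + A·d² with d = y − 15.6223:
  bottom flange: d = -14.3223 cm → contributes +13904.7 cm⁴
  web: d = -0.0222501 cm → contributes +2636.42 cm⁴
  top flange: d = 14.2777 cm → contributes +13818.6 cm⁴
  hole: d = -14.3223 cm → contributes −58.0046 cm⁴
Total I = 30301.7 cm⁴.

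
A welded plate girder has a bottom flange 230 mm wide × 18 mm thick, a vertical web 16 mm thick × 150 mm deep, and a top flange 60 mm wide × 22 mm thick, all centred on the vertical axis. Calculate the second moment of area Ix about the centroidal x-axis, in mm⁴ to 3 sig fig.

Decompose the section into non-overlapping parts with the origin at the bottom-left of its bounding rectangle.
Bottom plate: 230 × 18, A = 4 140 mm², y = 9 mm, Ī = 111 780 mm⁴.
Web plate: 16 × 150, A = 2 400 mm², y = 93 mm, Ī = 4 500 000 mm⁴.
Top plate: 60 × 22, A = 1 320 mm², y = 179 mm, Ī = 53 240 mm⁴.
Centroid: ȳ = ΣA·y / ΣA = 63.198 mm.
Transfer each piece to the centroidal x-axis using Ī + A·d² with d = y − 63.198:
  bottom plate: d = -54.198 mm → contributes +12 272 924 mm⁴
  web plate: d = 29.802 mm → contributes +6 631 514 mm⁴
  top plate: d = 115.8 mm → contributes +17 754 432 mm⁴
Total I = 36 658 870 mm⁴.

Ix ≈ 3.67 × 10⁷ mm⁴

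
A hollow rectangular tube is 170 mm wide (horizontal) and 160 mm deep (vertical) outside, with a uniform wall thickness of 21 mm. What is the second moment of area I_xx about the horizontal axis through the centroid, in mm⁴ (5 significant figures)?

I_xx ≈ 4.0501 × 10⁷ mm⁴

Decompose the section into non-overlapping parts with the origin at the bottom-left of its bounding rectangle.
Outer rectangle: 170 × 160, A = 27 200 mm², y = 80 mm, Ī = 58 026 667 mm⁴.
Inner void (subtracted): 128 × 118, A = 15 104 mm², y = 80 mm, Ī = 17 525 675 mm⁴.
By symmetry the centroid is at mid-height, ȳ = 80 mm.
All pieces are centred on the horizontal axis through the centroid, so I = ΣĪ (holes subtracted) = 40 500 992 mm⁴.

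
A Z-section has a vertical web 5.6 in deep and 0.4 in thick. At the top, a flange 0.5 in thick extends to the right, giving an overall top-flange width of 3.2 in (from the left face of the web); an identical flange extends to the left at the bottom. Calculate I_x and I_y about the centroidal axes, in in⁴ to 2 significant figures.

I_x ≈ 24 in⁴, I_y ≈ 9.0 in⁴

Split into non-overlapping primitives; take the origin at the lower-left of the bounding box.
Web: 0.4 × 5.6, A = 2.24 in², y = 2.8 in, Ī = 5.854 in⁴.
Top flange (beyond web): 2.8 × 0.5, A = 1.4 in², y = 5.35 in, Ī = 0.02917 in⁴.
Bottom flange (beyond web): 2.8 × 0.5, A = 1.4 in², y = 0.25 in, Ī = 0.02917 in⁴.
Centroid: ȳ = ΣA·y / ΣA = 2.8 in.
Transfer each piece to the centroidal x-axis using Ī + A·d² with d = y − 2.8:
  web: d = 0 in → contributes +5.854 in⁴
  top flange (beyond web): d = 2.55 in → contributes +9.133 in⁴
  bottom flange (beyond web): d = -2.55 in → contributes +9.133 in⁴
Total I = 24.12 in⁴.
For the y-axis: x̄ = 3 in.
Repeating about the centroidal y-axis gives I_y = 9.027 in⁴.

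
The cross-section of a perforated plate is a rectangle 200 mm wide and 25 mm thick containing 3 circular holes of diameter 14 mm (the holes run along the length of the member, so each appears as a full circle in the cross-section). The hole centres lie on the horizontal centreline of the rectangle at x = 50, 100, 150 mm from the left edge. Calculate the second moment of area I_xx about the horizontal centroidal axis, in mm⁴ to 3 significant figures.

Treat the section as a set of non-overlapping primitives; coordinates are from the bounding-box lower-left.
Plate: 200 × 25, A = 5 000 mm², y = 12.5 mm, Ī = 260 417 mm⁴.
Hole 1 (subtracted): ⌀14, A = 153.94 mm², y = 12.5 mm, Ī = 1885.7 mm⁴.
Hole 2 (subtracted): ⌀14, A = 153.94 mm², y = 12.5 mm, Ī = 1885.7 mm⁴.
Hole 3 (subtracted): ⌀14, A = 153.94 mm², y = 12.5 mm, Ī = 1885.7 mm⁴.
By symmetry the centroid is at mid-height, ȳ = 12.5 mm.
All pieces are centred on the horizontal centroidal axis, so I = ΣĪ (holes subtracted) = 254 759 mm⁴.

I_xx ≈ 2.55 × 10⁵ mm⁴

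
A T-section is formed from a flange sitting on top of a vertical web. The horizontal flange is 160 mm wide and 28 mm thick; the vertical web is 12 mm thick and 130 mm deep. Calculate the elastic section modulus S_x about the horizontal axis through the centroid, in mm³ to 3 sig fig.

Break the section into simple shapes (no overlaps), measuring from the bottom-left corner of the bounding box.
Flange: 160 × 28, A = 4 480 mm², y = 144 mm, Ī = 292 693 mm⁴.
Web: 12 × 130, A = 1 560 mm², y = 65 mm, Ī = 2 197 000 mm⁴.
Centroid: ȳ = ΣA·y / ΣA = 123.6 mm.
Transfer each piece to the horizontal axis through the centroid using Ī + A·d² with d = y − 123.6:
  flange: d = 20.404 mm → contributes +2 157 816 mm⁴
  web: d = -58.596 mm → contributes +7 553 251 mm⁴
Total I = 9 711 068 mm⁴.
Extreme fibre distance c = 123.6 mm; S = I/c = 78 571 mm³.

S_x ≈ 7.86 × 10⁴ mm³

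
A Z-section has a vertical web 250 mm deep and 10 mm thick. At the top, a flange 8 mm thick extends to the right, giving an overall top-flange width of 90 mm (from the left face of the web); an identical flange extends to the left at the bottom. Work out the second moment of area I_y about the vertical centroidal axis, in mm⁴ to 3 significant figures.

Split into non-overlapping primitives; take the origin at the lower-left of the bounding box.
Web: 10 × 250, A = 2 500 mm², x = 85 mm, Ī = 20 833 mm⁴.
Top flange (beyond web): 80 × 8, A = 640 mm², x = 130 mm, Ī = 341 333 mm⁴.
Bottom flange (beyond web): 80 × 8, A = 640 mm², x = 40 mm, Ī = 341 333 mm⁴.
Centroid: x̄ = ΣA·x / ΣA = 85 mm.
Transfer each piece to the vertical centroidal axis using Ī + A·d² with d = x − 85:
  web: d = 0 mm → contributes +20 833 mm⁴
  top flange (beyond web): d = 45 mm → contributes +1 637 333 mm⁴
  bottom flange (beyond web): d = -45 mm → contributes +1 637 333 mm⁴
Total I = 3 295 500 mm⁴.

I_y ≈ 3.30 × 10⁶ mm⁴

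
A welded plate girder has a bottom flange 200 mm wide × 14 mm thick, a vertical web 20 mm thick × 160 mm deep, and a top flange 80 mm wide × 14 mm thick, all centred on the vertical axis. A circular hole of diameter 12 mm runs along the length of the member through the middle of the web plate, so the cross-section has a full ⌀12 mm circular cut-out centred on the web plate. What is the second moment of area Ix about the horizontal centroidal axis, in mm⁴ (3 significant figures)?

Ix ≈ 3.35 × 10⁷ mm⁴

Split into non-overlapping primitives; take the origin at the lower-left of the bounding box.
Bottom plate: 200 × 14, A = 2 800 mm², y = 7 mm, Ī = 45 733 mm⁴.
Web plate: 20 × 160, A = 3 200 mm², y = 94 mm, Ī = 6 826 667 mm⁴.
Top plate: 80 × 14, A = 1 120 mm², y = 181 mm, Ī = 18 293 mm⁴.
Hole (subtracted): ⌀12, A = 113.1 mm², y = 94 mm, Ī = 1017.9 mm⁴.
Centroid: ȳ = ΣA·y / ΣA = 73.141 mm.
Transfer each piece to the horizontal centroidal axis using Ī + A·d² with d = y − 73.141:
  bottom plate: d = -66.141 mm → contributes +12 294 543 mm⁴
  web plate: d = 20.859 mm → contributes +8 219 037 mm⁴
  top plate: d = 107.86 mm → contributes +13 047 989 mm⁴
  hole: d = 20.859 mm → contributes −50 228 mm⁴
Total I = 33 511 341 mm⁴.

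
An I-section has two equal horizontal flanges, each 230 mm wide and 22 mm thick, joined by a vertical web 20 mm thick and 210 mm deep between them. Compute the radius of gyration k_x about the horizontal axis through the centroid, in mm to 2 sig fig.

k_x ≈ 100 mm

Decompose the section into non-overlapping parts with the origin at the bottom-left of its bounding rectangle.
Bottom flange: 230 × 22, A = 5 060 mm², y = 11 mm, Ī = 204 087 mm⁴.
Web: 20 × 210, A = 4 200 mm², y = 127 mm, Ī = 15 435 000 mm⁴.
Top flange: 230 × 22, A = 5 060 mm², y = 243 mm, Ī = 204 087 mm⁴.
By symmetry the centroid is at mid-height, ȳ = 127 mm.
Transfer each piece to the horizontal axis through the centroid using Ī + A·d² with d = y − 127:
  bottom flange: d = -116 mm → contributes +68 291 447 mm⁴
  web: d = 0 mm → contributes +15 435 000 mm⁴
  top flange: d = 116 mm → contributes +68 291 447 mm⁴
Total I = 152 017 893 mm⁴.
Radius of gyration: k = √(I/A) = √(152 017 893 / 14 320) = 103 mm.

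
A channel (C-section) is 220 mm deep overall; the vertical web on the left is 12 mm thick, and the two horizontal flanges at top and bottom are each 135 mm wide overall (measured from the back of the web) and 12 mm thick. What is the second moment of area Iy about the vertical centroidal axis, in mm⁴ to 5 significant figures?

Iy ≈ 1.0103 × 10⁷ mm⁴

Split into non-overlapping primitives; take the origin at the lower-left of the bounding box.
Web: 12 × 220, A = 2 640 mm², x = 6 mm, Ī = 31 680 mm⁴.
Top flange (beyond web): 123 × 12, A = 1 476 mm², x = 73.5 mm, Ī = 1 860 867 mm⁴.
Bottom flange (beyond web): 123 × 12, A = 1 476 mm², x = 73.5 mm, Ī = 1 860 867 mm⁴.
Centroid: x̄ = ΣA·x / ΣA = 41.63305 mm.
Transfer each piece to the vertical centroidal axis using Ī + A·d² with d = x − 41.63305:
  web: d = -35.63305 mm → contributes +3 383 725 mm⁴
  top flange (beyond web): d = 31.86695 mm → contributes +3 359 749 mm⁴
  bottom flange (beyond web): d = 31.86695 mm → contributes +3 359 749 mm⁴
Total I = 10 103 223 mm⁴.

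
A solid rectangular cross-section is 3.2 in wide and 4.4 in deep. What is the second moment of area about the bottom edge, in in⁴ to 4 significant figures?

The section: 3.2 × 4.4, A = 14.08 in², y = 2.2 in, Ī = 22.7157 in⁴.
Transfer it to a horizontal axis along the bottom face using Ī + A·d² with d = y − 0:
  the section: d = 2.2 in → contributes +90.8629 in⁴
Total I = 90.8629 in⁴.

I_base ≈ 90.86 in⁴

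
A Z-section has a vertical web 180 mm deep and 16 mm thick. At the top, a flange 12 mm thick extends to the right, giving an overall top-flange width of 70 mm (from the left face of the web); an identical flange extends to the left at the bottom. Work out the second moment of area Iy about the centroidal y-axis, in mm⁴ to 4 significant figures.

Iy ≈ 1.964 × 10⁶ mm⁴

Decompose the section into non-overlapping parts with the origin at the bottom-left of its bounding rectangle.
Web: 16 × 180, A = 2 880 mm², x = 62 mm, Ī = 61 440 mm⁴.
Top flange (beyond web): 54 × 12, A = 648 mm², x = 97 mm, Ī = 157 464 mm⁴.
Bottom flange (beyond web): 54 × 12, A = 648 mm², x = 27 mm, Ī = 157 464 mm⁴.
Centroid: x̄ = ΣA·x / ΣA = 62 mm.
Transfer each piece to the centroidal y-axis using Ī + A·d² with d = x − 62:
  web: d = 0 mm → contributes +61 440 mm⁴
  top flange (beyond web): d = 35 mm → contributes +951 264 mm⁴
  bottom flange (beyond web): d = -35 mm → contributes +951 264 mm⁴
Total I = 1 963 968 mm⁴.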